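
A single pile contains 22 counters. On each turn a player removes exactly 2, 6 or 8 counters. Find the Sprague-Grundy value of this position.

2

Grundy values for subtraction set {2, 6, 8}:
k:     0  1  2  3  4  5  6  7  8  9 10 11 12 13 14 15 16 17 18 19 20 21 22
g(k):  0  0  1  1  0  0  1  1  2  2  3  3  2  2  0  0  1  1  0  0  1  1  2
So g(22) = 2.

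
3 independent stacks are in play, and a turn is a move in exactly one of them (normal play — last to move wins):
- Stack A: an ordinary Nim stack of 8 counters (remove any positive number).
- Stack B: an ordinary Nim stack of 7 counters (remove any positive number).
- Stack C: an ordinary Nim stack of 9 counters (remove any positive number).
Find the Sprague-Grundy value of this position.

Stack A is a plain Nim stack of size 8, so its Grundy value is 8.
Stack B is a plain Nim stack of size 7, so its Grundy value is 7.
Stack C is a plain Nim stack of size 9, so its Grundy value is 9.
The value of a disjunctive sum is the nim-sum of the parts.
Combined value = 8 ⊕ 7 ⊕ 9 = 6.

6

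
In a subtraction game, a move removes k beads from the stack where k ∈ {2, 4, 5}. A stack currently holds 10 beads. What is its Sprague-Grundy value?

1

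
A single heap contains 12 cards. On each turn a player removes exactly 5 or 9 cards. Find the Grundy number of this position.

2

Build the Grundy sequence with g(k) = mex{g(k−s) : s ∈ {5, 9}, s ≤ k}:
g(0) = mex{} = 0
g(1) = mex{} = 0
g(2) = mex{} = 0
g(3) = mex{} = 0
g(4) = mex{} = 0
g(5) = mex{0} = 1
g(6) = mex{0} = 1
g(7) = mex{0} = 1
g(8) = mex{0} = 1
g(9) = mex{0} = 1
g(10) = mex{0,1} = 2
g(11) = mex{0,1} = 2
g(12) = mex{0,1} = 2
So g(12) = 2.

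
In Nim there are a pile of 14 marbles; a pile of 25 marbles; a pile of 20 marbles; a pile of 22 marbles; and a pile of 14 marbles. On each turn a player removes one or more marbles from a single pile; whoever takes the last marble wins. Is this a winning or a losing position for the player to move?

Write each in binary and XOR column by column:
  01110  (14)
  11001  (25)
  10100  (20)
  10110  (22)
  01110  (14)
  -----
  11011  (27)
The nim-sum is 27 ≠ 0, so this is an N-position: the player to move can win.

Winning position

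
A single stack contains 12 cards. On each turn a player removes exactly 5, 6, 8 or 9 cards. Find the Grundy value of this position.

Compute g(0), g(1), … for moves {5, 6, 8, 9}:
g(0) = mex{} = 0
g(1) = mex{} = 0
g(2) = mex{} = 0
g(3) = mex{} = 0
g(4) = mex{} = 0
g(5) = mex{0} = 1
g(6) = mex{0} = 1
g(7) = mex{0} = 1
g(8) = mex{0} = 1
g(9) = mex{0} = 1
g(10) = mex{0,1} = 2
g(11) = mex{0,1} = 2
g(12) = mex{0,1} = 2
So g(12) = 2.

2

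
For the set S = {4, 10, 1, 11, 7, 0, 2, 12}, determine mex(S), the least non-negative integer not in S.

The values 0, 1, 2 are all present; 3 is the first non-negative integer missing from the set.

3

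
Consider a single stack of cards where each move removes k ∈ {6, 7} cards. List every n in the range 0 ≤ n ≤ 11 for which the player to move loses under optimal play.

0, 1, 2, 3, 4, 5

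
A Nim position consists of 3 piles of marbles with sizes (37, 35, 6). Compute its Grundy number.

Nim-sum: 37 XOR 35 XOR 6 = 0.

0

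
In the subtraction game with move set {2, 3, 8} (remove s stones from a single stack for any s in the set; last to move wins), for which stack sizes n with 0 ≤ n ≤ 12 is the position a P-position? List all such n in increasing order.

0, 1, 5, 6, 10, 11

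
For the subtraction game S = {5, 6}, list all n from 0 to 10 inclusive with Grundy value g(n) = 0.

0, 1, 2, 3, 4

Compute g(0), g(1), … for moves {5, 6}:
g(0) = mex{} = 0
g(1) = mex{} = 0
g(2) = mex{} = 0
g(3) = mex{} = 0
g(4) = mex{} = 0
g(5) = mex{0} = 1
g(6) = mex{0} = 1
g(7) = mex{0} = 1
g(8) = mex{0} = 1
g(9) = mex{0} = 1
g(10) = mex{0,1} = 2
The P-positions (g = 0) in 0..10 are 0, 1, 2, 3, 4.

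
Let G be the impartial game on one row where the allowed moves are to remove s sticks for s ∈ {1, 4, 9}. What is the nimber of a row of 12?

0

Grundy values for subtraction set {1, 4, 9}:
k:     0  1  2  3  4  5  6  7  8  9 10 11 12
g(k):  0  1  0  1  2  0  1  0  1  2  0  1  0
So g(12) = 0.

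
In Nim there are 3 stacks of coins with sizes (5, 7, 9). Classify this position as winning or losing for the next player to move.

Compute the nim-sum pairwise:
5 XOR 7 = 2
2 XOR 9 = 11
The nim-sum is 11 ≠ 0, so this is an N-position: the player to move can win.

Winning position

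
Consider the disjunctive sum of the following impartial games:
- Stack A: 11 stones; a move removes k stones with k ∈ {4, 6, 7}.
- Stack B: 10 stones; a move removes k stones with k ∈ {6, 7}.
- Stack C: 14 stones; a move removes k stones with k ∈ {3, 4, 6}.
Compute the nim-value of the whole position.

0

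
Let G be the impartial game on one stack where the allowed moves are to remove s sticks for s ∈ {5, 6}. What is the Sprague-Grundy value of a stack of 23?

0

Compute g(0), g(1), … for moves {5, 6}:
k:     0  1  2  3  4  5  6  7  8  9 10 11 12 13 14 15 16 17 18 19 20 21 22 23
g(k):  0  0  0  0  0  1  1  1  1  1  2  0  0  0  0  0  1  1  1  1  1  2  0  0
So g(23) = 0.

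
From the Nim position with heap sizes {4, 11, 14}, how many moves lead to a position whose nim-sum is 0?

1

Write each in binary and XOR column by column:
  0100  (4)
  1011  (11)
  1110  (14)
  ----
  0001  (1)
The overall nim-sum is X = 1. A heap of size p has a winning move iff p XOR X < p (reduce it to p XOR X).
  4: 4 XOR 1 = 5 ≥ 4 — no move.
  11: 11 XOR 1 = 10 < 11 — winning move (to 10).
  14: 14 XOR 1 = 15 ≥ 14 — no move.
That gives 1 winning move.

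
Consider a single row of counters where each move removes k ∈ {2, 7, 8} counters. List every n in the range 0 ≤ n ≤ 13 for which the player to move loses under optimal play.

0, 1, 4, 5, 10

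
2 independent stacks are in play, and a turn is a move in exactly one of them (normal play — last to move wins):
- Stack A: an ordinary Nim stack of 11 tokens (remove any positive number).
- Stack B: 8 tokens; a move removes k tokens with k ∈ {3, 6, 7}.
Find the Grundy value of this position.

9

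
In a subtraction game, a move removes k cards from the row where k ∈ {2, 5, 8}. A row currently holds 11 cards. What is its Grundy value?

Build the Grundy sequence with g(k) = mex{g(k−s) : s ∈ {2, 5, 8}, s ≤ k}:
k:     0  1  2  3  4  5  6  7  8  9 10 11
g(k):  0  0  1  1  0  2  1  0  2  1  0  0
So g(11) = 0.

0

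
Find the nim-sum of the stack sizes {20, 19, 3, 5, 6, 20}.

19

Nim-sum: 20 ^ 19 ^ 3 ^ 5 ^ 6 ^ 20 = 19.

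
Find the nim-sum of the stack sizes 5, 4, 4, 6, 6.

5

Compute the nim-sum pairwise:
5 XOR 4 = 1
1 XOR 4 = 5
5 XOR 6 = 3
3 XOR 6 = 5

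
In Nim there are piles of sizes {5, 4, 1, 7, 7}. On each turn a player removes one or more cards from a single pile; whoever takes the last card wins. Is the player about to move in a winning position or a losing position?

Write each in binary and XOR column by column:
  101  (5)
  100  (4)
  001  (1)
  111  (7)
  111  (7)
  ---
  000  (0)
The nim-sum is 0, so this is a P-position: the player to move is in a losing position under optimal play.

Losing position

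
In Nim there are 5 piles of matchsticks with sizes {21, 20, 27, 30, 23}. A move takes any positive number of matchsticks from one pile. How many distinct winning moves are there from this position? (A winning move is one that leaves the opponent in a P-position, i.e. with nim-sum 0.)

5

Write each in binary and XOR column by column:
  10101  (21)
  10100  (20)
  11011  (27)
  11110  (30)
  10111  (23)
  -----
  10011  (19)
The overall nim-sum is X = 19. A pile of size p has a winning move iff p XOR X < p (reduce it to p XOR X).
  21: 21 XOR 19 = 6 < 21 — winning move (to 6).
  20: 20 XOR 19 = 7 < 20 — winning move (to 7).
  27: 27 XOR 19 = 8 < 27 — winning move (to 8).
  30: 30 XOR 19 = 13 < 30 — winning move (to 13).
  23: 23 XOR 19 = 4 < 23 — winning move (to 4).
That gives 5 winning moves.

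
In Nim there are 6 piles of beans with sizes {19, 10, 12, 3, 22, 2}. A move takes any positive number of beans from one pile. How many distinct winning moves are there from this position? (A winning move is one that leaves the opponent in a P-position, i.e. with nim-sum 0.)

5

Nim-sum: 19 ^ 10 ^ 12 ^ 3 ^ 22 ^ 2 = 2.
The overall nim-sum is X = 2. A pile of size p has a winning move iff p XOR X < p (reduce it to p XOR X).
  19: 19 XOR 2 = 17 < 19 — winning move (to 17).
  10: 10 XOR 2 = 8 < 10 — winning move (to 8).
  12: 12 XOR 2 = 14 ≥ 12 — no move.
  3: 3 XOR 2 = 1 < 3 — winning move (to 1).
  22: 22 XOR 2 = 20 < 22 — winning move (to 20).
  2: 2 XOR 2 = 0 < 2 — winning move (to 0).
That gives 5 winning moves.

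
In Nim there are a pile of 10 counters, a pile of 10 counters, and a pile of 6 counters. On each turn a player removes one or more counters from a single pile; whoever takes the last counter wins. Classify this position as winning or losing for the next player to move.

Winning position

Write each in binary and XOR column by column:
  1010  (10)
  1010  (10)
  0110  (6)
  ----
  0110  (6)
The nim-sum is 6 ≠ 0, so this is an N-position: the player to move can win.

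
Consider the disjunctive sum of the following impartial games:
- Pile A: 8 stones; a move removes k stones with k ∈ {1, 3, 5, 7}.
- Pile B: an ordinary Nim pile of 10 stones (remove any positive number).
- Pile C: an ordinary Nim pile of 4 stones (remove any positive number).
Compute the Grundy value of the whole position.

Grundy values for pile A (subtraction set {1, 3, 5, 7}):
k:     0  1  2  3  4  5  6  7  8
g(k):  0  1  0  1  0  1  0  1  0
So g(8) = 0.
Pile B is a plain Nim pile of size 10, so its Grundy value is 10.
Pile C is a plain Nim pile of size 4, so its Grundy value is 4.
The value of a disjunctive sum is the nim-sum of the parts.
Combined value = 0 ⊕ 10 ⊕ 4 = 14.

14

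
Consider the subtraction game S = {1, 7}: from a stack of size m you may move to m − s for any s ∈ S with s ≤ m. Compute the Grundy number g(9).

1

Build the Grundy sequence with g(k) = mex{g(k−s) : s ∈ {1, 7}, s ≤ k}:
k:     0  1  2  3  4  5  6  7  8  9
g(k):  0  1  0  1  0  1  0  1  0  1
So g(9) = 1.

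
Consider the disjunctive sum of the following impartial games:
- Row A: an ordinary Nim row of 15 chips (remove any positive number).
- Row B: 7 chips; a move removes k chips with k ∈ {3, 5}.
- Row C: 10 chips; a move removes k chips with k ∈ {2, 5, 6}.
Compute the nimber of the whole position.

Row A is a plain Nim row of size 15, so its Grundy value is 15.
Build the Grundy sequence for row B with g(k) = mex{g(k−s) : s ∈ {3, 5}, s ≤ k}:
g(0) = mex{} = 0
g(1) = mex{} = 0
g(2) = mex{} = 0
g(3) = mex{0} = 1
g(4) = mex{0} = 1
g(5) = mex{0} = 1
g(6) = mex{0,1} = 2
g(7) = mex{0,1} = 2
So g(7) = 2.
Grundy values for row C (subtraction set {2, 5, 6}):
g(0) = mex{} = 0
g(1) = mex{} = 0
g(2) = mex{0} = 1
g(3) = mex{0} = 1
g(4) = mex{1} = 0
g(5) = mex{0,1} = 2
g(6) = mex{0} = 1
g(7) = mex{0,1,2} = 3
g(8) = mex{1} = 0
g(9) = mex{0,1,3} = 2
g(10) = mex{0,2} = 1
So g(10) = 1.
The value of a disjunctive sum is the nim-sum of the parts.
Combined value = 15 ⊕ 2 ⊕ 1 = 12.

12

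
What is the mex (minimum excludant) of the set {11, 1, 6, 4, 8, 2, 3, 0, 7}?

The values 0, 1, 2, 3, 4 are all present; 5 is the first non-negative integer missing from the set.

5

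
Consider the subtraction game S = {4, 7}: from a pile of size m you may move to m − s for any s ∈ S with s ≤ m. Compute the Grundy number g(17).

1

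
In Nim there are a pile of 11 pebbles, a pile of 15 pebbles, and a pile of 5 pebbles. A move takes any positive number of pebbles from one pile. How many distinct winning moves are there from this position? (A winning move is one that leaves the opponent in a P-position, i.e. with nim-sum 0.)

Compute the nim-sum pairwise:
11 ^ 15 = 4
4 ^ 5 = 1
The overall nim-sum is X = 1. A pile of size p has a winning move iff p XOR X < p (reduce it to p XOR X).
  11: 11 XOR 1 = 10 < 11 — winning move (to 10).
  15: 15 XOR 1 = 14 < 15 — winning move (to 14).
  5: 5 XOR 1 = 4 < 5 — winning move (to 4).
That gives 3 winning moves.

3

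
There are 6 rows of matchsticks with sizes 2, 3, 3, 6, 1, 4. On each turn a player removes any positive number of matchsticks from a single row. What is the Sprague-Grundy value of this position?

Write each in binary and XOR column by column:
  010  (2)
  011  (3)
  011  (3)
  110  (6)
  001  (1)
  100  (4)
  ---
  001  (1)

1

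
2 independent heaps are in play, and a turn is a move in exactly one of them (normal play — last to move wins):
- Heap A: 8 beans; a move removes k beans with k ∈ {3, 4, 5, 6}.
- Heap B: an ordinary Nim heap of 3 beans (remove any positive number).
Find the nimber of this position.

For heap A, compute g(0), g(1), … with moves {3, 4, 5, 6}:
k:     0  1  2  3  4  5  6  7  8
g(k):  0  0  0  1  1  1  2  2  2
So g(8) = 2.
Heap B is a plain Nim heap of size 3, so its Grundy value is 3.
By the Sprague-Grundy theorem, the Grundy value of a sum of independent games is the XOR of the component values.
Combined value = 2 ⊕ 3 = 1.

1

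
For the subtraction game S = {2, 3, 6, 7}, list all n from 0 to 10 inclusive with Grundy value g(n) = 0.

0, 1, 5, 9, 10

Compute g(0), g(1), … for moves {2, 3, 6, 7}:
g(0) = mex{} = 0
g(1) = mex{} = 0
g(2) = mex{0} = 1
g(3) = mex{0} = 1
g(4) = mex{0,1} = 2
g(5) = mex{1} = 0
g(6) = mex{0,1,2} = 3
g(7) = mex{0,2} = 1
g(8) = mex{0,1,3} = 2
g(9) = mex{1,3} = 0
g(10) = mex{1,2} = 0
The P-positions (g = 0) in 0..10 are 0, 1, 5, 9, 10.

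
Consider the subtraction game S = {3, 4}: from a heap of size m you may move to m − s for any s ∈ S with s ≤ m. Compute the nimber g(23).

Grundy values for subtraction set {3, 4}:
k:     0  1  2  3  4  5  6  7  8  9 10 11 12 13 14 15 16 17 18 19 20 21 22 23
g(k):  0  0  0  1  1  1  2  0  0  0  1  1  1  2  0  0  0  1  1  1  2  0  0  0
So g(23) = 0.

0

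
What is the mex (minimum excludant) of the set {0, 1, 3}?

The values 0, 1 are all present; 2 is the first non-negative integer missing from the set.

2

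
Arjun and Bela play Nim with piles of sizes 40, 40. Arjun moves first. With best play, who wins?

Bela wins

Compute the nim-sum pairwise:
40 ⊕ 40 = 0
The nim-sum is 0, so this is a P-position: the player to move is in a losing position under optimal play; Arjun is about to move from it and so loses — Bela wins.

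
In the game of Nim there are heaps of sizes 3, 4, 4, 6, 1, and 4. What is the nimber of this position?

0

Nim-sum: 3 ^ 4 ^ 4 ^ 6 ^ 1 ^ 4 = 0.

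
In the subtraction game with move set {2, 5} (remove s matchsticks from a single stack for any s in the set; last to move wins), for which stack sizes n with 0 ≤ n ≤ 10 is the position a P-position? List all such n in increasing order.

0, 1, 4, 7, 8

Grundy values for subtraction set {2, 5}:
k:     0  1  2  3  4  5  6  7  8  9 10
g(k):  0  0  1  1  0  2  1  0  0  1  1
The P-positions (g = 0) in 0..10 are 0, 1, 4, 7, 8.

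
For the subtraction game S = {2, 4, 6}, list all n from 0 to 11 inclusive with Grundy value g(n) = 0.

Build the Grundy sequence with g(k) = mex{g(k−s) : s ∈ {2, 4, 6}, s ≤ k}:
g(0) = mex{} = 0
g(1) = mex{} = 0
g(2) = mex{0} = 1
g(3) = mex{0} = 1
g(4) = mex{0,1} = 2
g(5) = mex{0,1} = 2
g(6) = mex{0,1,2} = 3
g(7) = mex{0,1,2} = 3
g(8) = mex{1,2,3} = 0
g(9) = mex{1,2,3} = 0
g(10) = mex{0,2,3} = 1
g(11) = mex{0,2,3} = 1
The P-positions (g = 0) in 0..11 are 0, 1, 8, 9.

0, 1, 8, 9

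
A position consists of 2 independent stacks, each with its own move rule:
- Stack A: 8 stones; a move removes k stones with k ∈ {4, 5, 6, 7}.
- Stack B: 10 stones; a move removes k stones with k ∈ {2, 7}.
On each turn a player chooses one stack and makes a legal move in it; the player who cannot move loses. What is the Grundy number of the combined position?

Build the Grundy sequence for stack A with g(k) = mex{g(k−s) : s ∈ {4, 5, 6, 7}, s ≤ k}:
k:     0  1  2  3  4  5  6  7  8
g(k):  0  0  0  0  1  1  1  1  2
So g(8) = 2.
For stack B, compute g(0), g(1), … with moves {2, 7}:
g(0) = mex{} = 0
g(1) = mex{} = 0
g(2) = mex{0} = 1
g(3) = mex{0} = 1
g(4) = mex{1} = 0
g(5) = mex{1} = 0
g(6) = mex{0} = 1
g(7) = mex{0} = 1
g(8) = mex{0,1} = 2
g(9) = mex{1} = 0
g(10) = mex{1,2} = 0
So g(10) = 0.
The value of a disjunctive sum is the nim-sum of the parts.
Combined value = 2 XOR 0 = 2.

2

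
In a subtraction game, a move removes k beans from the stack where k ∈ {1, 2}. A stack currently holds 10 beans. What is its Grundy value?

1

Grundy values for subtraction set {1, 2}:
g(0) = mex{} = 0
g(1) = mex{0} = 1
g(2) = mex{0,1} = 2
g(3) = mex{1,2} = 0
g(4) = mex{0,2} = 1
g(5) = mex{0,1} = 2
g(6) = mex{1,2} = 0
g(7) = mex{0,2} = 1
g(8) = mex{0,1} = 2
g(9) = mex{1,2} = 0
g(10) = mex{0,2} = 1
So g(10) = 1.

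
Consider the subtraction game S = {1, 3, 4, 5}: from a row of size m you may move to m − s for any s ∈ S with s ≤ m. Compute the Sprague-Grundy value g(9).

1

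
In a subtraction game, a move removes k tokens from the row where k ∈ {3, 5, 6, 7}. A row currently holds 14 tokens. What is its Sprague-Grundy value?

1

Compute g(0), g(1), … for moves {3, 5, 6, 7}:
k:     0  1  2  3  4  5  6  7  8  9 10 11 12 13 14
g(k):  0  0  0  1  1  1  2  2  2  3  0  0  0  1  1
So g(14) = 1.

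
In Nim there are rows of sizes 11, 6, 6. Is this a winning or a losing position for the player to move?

In binary:
  1011  (11)
  0110  (6)
  0110  (6)
  ----
  1011  (11)
The nim-sum is 11 ≠ 0, so this is an N-position: the player to move can win.

Winning position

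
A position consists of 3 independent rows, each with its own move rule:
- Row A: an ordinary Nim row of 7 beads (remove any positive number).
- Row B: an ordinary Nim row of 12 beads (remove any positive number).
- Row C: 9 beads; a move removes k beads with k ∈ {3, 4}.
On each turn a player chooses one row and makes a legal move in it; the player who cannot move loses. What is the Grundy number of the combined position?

11

Row A is a plain Nim row of size 7, so its Grundy value is 7.
Row B is a plain Nim row of size 12, so its Grundy value is 12.
For row C, compute g(0), g(1), … with moves {3, 4}:
k:     0  1  2  3  4  5  6  7  8  9
g(k):  0  0  0  1  1  1  2  0  0  0
So g(9) = 0.
By the Sprague-Grundy theorem, the Grundy value of a sum of independent games is the XOR of the component values.
Combined value = 7 ⊕ 12 ⊕ 0 = 11.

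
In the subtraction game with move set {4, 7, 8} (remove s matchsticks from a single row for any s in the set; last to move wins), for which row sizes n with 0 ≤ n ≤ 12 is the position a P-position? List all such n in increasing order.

0, 1, 2, 3, 12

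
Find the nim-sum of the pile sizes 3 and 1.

Nim-sum: 3 ^ 1 = 2.

2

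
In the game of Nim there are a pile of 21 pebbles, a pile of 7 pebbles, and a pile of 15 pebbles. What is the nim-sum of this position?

29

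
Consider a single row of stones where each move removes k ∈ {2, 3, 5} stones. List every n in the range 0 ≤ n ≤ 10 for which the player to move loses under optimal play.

0, 1, 7, 8

Compute g(0), g(1), … for moves {2, 3, 5}:
k:     0  1  2  3  4  5  6  7  8  9 10
g(k):  0  0  1  1  2  2  3  0  0  1  1
The P-positions (g = 0) in 0..10 are 0, 1, 7, 8.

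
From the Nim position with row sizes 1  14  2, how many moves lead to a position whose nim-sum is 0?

Bitwise XOR of the heap sizes:
  0001  (1)
  1110  (14)
  0010  (2)
  ----
  1101  (13)
The overall nim-sum is X = 13. A row of size p has a winning move iff p XOR X < p (reduce it to p XOR X).
  1: 1 XOR 13 = 12 ≥ 1 — no move.
  14: 14 XOR 13 = 3 < 14 — winning move (to 3).
  2: 2 XOR 13 = 15 ≥ 2 — no move.
That gives 1 winning move.

1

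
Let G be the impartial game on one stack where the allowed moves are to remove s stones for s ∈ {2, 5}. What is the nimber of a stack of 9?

1

Compute g(0), g(1), … for moves {2, 5}:
g(0) = mex{} = 0
g(1) = mex{} = 0
g(2) = mex{0} = 1
g(3) = mex{0} = 1
g(4) = mex{1} = 0
g(5) = mex{0,1} = 2
g(6) = mex{0} = 1
g(7) = mex{1,2} = 0
g(8) = mex{1} = 0
g(9) = mex{0} = 1
So g(9) = 1.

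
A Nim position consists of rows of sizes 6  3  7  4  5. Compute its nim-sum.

Write each in binary and XOR column by column:
  110  (6)
  011  (3)
  111  (7)
  100  (4)
  101  (5)
  ---
  011  (3)

3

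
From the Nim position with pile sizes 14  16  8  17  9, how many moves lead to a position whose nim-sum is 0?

3

Compute the nim-sum pairwise:
14 ⊕ 16 = 30
30 ⊕ 8 = 22
22 ⊕ 17 = 7
7 ⊕ 9 = 14
The overall nim-sum is X = 14. A pile of size p has a winning move iff p XOR X < p (reduce it to p XOR X).
  14: 14 XOR 14 = 0 < 14 — winning move (to 0).
  16: 16 XOR 14 = 30 ≥ 16 — no move.
  8: 8 XOR 14 = 6 < 8 — winning move (to 6).
  17: 17 XOR 14 = 31 ≥ 17 — no move.
  9: 9 XOR 14 = 7 < 9 — winning move (to 7).
That gives 3 winning moves.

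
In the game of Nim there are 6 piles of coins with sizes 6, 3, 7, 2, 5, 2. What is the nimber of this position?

7

Compute the nim-sum pairwise:
6 ^ 3 = 5
5 ^ 7 = 2
2 ^ 2 = 0
0 ^ 5 = 5
5 ^ 2 = 7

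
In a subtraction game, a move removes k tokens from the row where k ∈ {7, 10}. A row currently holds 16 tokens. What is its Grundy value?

2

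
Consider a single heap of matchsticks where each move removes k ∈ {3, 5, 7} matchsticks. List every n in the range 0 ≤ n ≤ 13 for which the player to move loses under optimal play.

Compute g(0), g(1), … for moves {3, 5, 7}:
g(0) = mex{} = 0
g(1) = mex{} = 0
g(2) = mex{} = 0
g(3) = mex{0} = 1
g(4) = mex{0} = 1
g(5) = mex{0} = 1
g(6) = mex{0,1} = 2
g(7) = mex{0,1} = 2
g(8) = mex{0,1} = 2
g(9) = mex{0,1,2} = 3
g(10) = mex{1,2} = 0
g(11) = mex{1,2} = 0
g(12) = mex{1,2,3} = 0
g(13) = mex{0,2} = 1
The P-positions (g = 0) in 0..13 are 0, 1, 2, 10, 11, 12.

0, 1, 2, 10, 11, 12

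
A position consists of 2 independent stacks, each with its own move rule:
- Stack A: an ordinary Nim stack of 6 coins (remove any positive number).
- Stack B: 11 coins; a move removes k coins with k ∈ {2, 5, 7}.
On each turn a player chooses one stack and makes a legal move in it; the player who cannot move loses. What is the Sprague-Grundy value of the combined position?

Stack A is a plain Nim stack of size 6, so its Grundy value is 6.
Build the Grundy sequence for stack B with g(k) = mex{g(k−s) : s ∈ {2, 5, 7}, s ≤ k}:
g(0) = mex{} = 0
g(1) = mex{} = 0
g(2) = mex{0} = 1
g(3) = mex{0} = 1
g(4) = mex{1} = 0
g(5) = mex{0,1} = 2
g(6) = mex{0} = 1
g(7) = mex{0,1,2} = 3
g(8) = mex{0,1} = 2
g(9) = mex{0,1,3} = 2
g(10) = mex{1,2} = 0
g(11) = mex{0,1,2} = 3
So g(11) = 3.
The value of a disjunctive sum is the nim-sum of the parts.
Combined value = 6 ⊕ 3 = 5.

5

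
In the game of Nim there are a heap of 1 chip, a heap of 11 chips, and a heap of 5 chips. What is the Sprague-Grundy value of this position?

Compute the nim-sum pairwise:
1 ⊕ 11 = 10
10 ⊕ 5 = 15

15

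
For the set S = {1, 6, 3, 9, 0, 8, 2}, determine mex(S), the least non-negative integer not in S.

The values 0, 1, 2, 3 are all present; 4 is the first non-negative integer missing from the set.

4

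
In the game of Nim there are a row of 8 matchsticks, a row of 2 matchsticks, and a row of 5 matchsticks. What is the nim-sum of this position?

15

Nim-sum: 8 XOR 2 XOR 5 = 15.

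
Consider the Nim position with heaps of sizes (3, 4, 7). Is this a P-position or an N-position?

Nim-sum: 3 XOR 4 XOR 7 = 0.
The nim-sum is 0, so this is a P-position: the player to move is in a losing position under optimal play.

P-position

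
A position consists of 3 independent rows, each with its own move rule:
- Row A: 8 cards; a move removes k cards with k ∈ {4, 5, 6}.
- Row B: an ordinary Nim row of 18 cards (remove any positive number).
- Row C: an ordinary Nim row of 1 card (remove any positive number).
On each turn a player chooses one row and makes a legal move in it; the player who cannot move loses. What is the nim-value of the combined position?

Build the Grundy sequence for row A with g(k) = mex{g(k−s) : s ∈ {4, 5, 6}, s ≤ k}:
k:     0  1  2  3  4  5  6  7  8
g(k):  0  0  0  0  1  1  1  1  2
So g(8) = 2.
Row B is a plain Nim row of size 18, so its Grundy value is 18.
Row C is a plain Nim row of size 1, so its Grundy value is 1.
The value of a disjunctive sum is the nim-sum of the parts.
Combined value = 2 ⊕ 18 ⊕ 1 = 17.

17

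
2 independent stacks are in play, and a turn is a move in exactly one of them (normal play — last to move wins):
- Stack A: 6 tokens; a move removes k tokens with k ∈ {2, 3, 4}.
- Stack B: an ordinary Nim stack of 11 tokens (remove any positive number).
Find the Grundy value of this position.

11

Grundy values for stack A (subtraction set {2, 3, 4}):
g(0) = mex{} = 0
g(1) = mex{} = 0
g(2) = mex{0} = 1
g(3) = mex{0} = 1
g(4) = mex{0,1} = 2
g(5) = mex{0,1} = 2
g(6) = mex{1,2} = 0
So g(6) = 0.
Stack B is a plain Nim stack of size 11, so its Grundy value is 11.
By the Sprague-Grundy theorem, the Grundy value of a sum of independent games is the XOR of the component values.
Combined value = 0 ⊕ 11 = 11.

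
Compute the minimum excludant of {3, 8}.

0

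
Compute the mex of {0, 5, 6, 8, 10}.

0 is in the set but 1 is not, so the mex is 1.

1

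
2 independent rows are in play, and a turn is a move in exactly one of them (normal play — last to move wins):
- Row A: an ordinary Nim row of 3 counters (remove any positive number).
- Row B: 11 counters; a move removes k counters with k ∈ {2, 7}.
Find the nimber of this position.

2

Row A is a plain Nim row of size 3, so its Grundy value is 3.
Grundy values for row B (subtraction set {2, 7}):
g(0) = mex{} = 0
g(1) = mex{} = 0
g(2) = mex{0} = 1
g(3) = mex{0} = 1
g(4) = mex{1} = 0
g(5) = mex{1} = 0
g(6) = mex{0} = 1
g(7) = mex{0} = 1
g(8) = mex{0,1} = 2
g(9) = mex{1} = 0
g(10) = mex{1,2} = 0
g(11) = mex{0} = 1
So g(11) = 1.
By the Sprague-Grundy theorem, the Grundy value of a sum of independent games is the XOR of the component values.
Combined value = 3 ⊕ 1 = 2.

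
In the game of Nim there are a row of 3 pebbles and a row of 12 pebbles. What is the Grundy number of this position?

Compute the nim-sum pairwise:
3 XOR 12 = 15

15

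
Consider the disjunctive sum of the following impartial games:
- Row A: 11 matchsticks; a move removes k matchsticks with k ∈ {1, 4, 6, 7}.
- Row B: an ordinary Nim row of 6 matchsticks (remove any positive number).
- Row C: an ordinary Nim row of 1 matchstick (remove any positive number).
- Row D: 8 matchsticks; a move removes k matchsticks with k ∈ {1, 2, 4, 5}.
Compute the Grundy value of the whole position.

Build the Grundy sequence for row A with g(k) = mex{g(k−s) : s ∈ {1, 4, 6, 7}, s ≤ k}:
g(0) = mex{} = 0
g(1) = mex{0} = 1
g(2) = mex{1} = 0
g(3) = mex{0} = 1
g(4) = mex{0,1} = 2
g(5) = mex{1,2} = 0
g(6) = mex{0} = 1
g(7) = mex{0,1} = 2
g(8) = mex{0,1,2} = 3
g(9) = mex{0,1,3} = 2
g(10) = mex{1,2} = 0
g(11) = mex{0,2} = 1
So g(11) = 1.
Row B is a plain Nim row of size 6, so its Grundy value is 6.
Row C is a plain Nim row of size 1, so its Grundy value is 1.
Grundy values for row D (subtraction set {1, 2, 4, 5}):
g(0) = mex{} = 0
g(1) = mex{0} = 1
g(2) = mex{0,1} = 2
g(3) = mex{1,2} = 0
g(4) = mex{0,2} = 1
g(5) = mex{0,1} = 2
g(6) = mex{1,2} = 0
g(7) = mex{0,2} = 1
g(8) = mex{0,1} = 2
So g(8) = 2.
By the Sprague-Grundy theorem, the Grundy value of a sum of independent games is the XOR of the component values.
Combined value = 1 ⊕ 6 ⊕ 1 ⊕ 2 = 4.

4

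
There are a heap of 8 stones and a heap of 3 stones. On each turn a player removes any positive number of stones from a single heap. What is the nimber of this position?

11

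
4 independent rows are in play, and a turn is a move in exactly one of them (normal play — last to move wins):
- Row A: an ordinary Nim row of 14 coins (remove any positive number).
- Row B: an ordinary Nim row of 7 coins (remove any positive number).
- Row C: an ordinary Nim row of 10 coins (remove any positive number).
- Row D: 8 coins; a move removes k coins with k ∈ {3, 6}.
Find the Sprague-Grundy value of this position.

Row A is a plain Nim row of size 14, so its Grundy value is 14.
Row B is a plain Nim row of size 7, so its Grundy value is 7.
Row C is a plain Nim row of size 10, so its Grundy value is 10.
For row D, compute g(0), g(1), … with moves {3, 6}:
k:     0  1  2  3  4  5  6  7  8
g(k):  0  0  0  1  1  1  2  2  2
So g(8) = 2.
The value of a disjunctive sum is the nim-sum of the parts.
Combined value = 14 ⊕ 7 ⊕ 10 ⊕ 2 = 1.

1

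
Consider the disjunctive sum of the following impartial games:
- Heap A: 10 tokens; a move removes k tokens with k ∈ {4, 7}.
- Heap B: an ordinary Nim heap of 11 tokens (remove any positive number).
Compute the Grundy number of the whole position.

9

Grundy values for heap A (subtraction set {4, 7}):
g(0) = mex{} = 0
g(1) = mex{} = 0
g(2) = mex{} = 0
g(3) = mex{} = 0
g(4) = mex{0} = 1
g(5) = mex{0} = 1
g(6) = mex{0} = 1
g(7) = mex{0} = 1
g(8) = mex{0,1} = 2
g(9) = mex{0,1} = 2
g(10) = mex{0,1} = 2
So g(10) = 2.
Heap B is a plain Nim heap of size 11, so its Grundy value is 11.
By the Sprague-Grundy theorem, the Grundy value of a sum of independent games is the XOR of the component values.
Combined value = 2 ⊕ 11 = 9.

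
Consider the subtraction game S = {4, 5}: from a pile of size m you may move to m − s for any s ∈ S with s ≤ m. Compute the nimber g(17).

Compute g(0), g(1), … for moves {4, 5}:
k:     0  1  2  3  4  5  6  7  8  9 10 11 12 13 14 15 16 17
g(k):  0  0  0  0  1  1  1  1  2  0  0  0  0  1  1  1  1  2
So g(17) = 2.

2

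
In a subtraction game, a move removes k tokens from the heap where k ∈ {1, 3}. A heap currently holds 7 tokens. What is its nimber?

Build the Grundy sequence with g(k) = mex{g(k−s) : s ∈ {1, 3}, s ≤ k}:
k:     0  1  2  3  4  5  6  7
g(k):  0  1  0  1  0  1  0  1
So g(7) = 1.

1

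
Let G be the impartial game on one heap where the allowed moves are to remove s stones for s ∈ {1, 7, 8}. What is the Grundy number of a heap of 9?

3

Grundy values for subtraction set {1, 7, 8}:
g(0) = mex{} = 0
g(1) = mex{0} = 1
g(2) = mex{1} = 0
g(3) = mex{0} = 1
g(4) = mex{1} = 0
g(5) = mex{0} = 1
g(6) = mex{1} = 0
g(7) = mex{0} = 1
g(8) = mex{0,1} = 2
g(9) = mex{0,1,2} = 3
So g(9) = 3.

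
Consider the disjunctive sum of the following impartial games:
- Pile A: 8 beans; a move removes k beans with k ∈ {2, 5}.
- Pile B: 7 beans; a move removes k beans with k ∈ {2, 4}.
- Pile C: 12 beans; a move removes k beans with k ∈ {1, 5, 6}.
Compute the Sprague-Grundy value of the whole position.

1

For pile A, compute g(0), g(1), … with moves {2, 5}:
g(0) = mex{} = 0
g(1) = mex{} = 0
g(2) = mex{0} = 1
g(3) = mex{0} = 1
g(4) = mex{1} = 0
g(5) = mex{0,1} = 2
g(6) = mex{0} = 1
g(7) = mex{1,2} = 0
g(8) = mex{1} = 0
So g(8) = 0.
Grundy values for pile B (subtraction set {2, 4}):
g(0) = mex{} = 0
g(1) = mex{} = 0
g(2) = mex{0} = 1
g(3) = mex{0} = 1
g(4) = mex{0,1} = 2
g(5) = mex{0,1} = 2
g(6) = mex{1,2} = 0
g(7) = mex{1,2} = 0
So g(7) = 0.
Grundy values for pile C (subtraction set {1, 5, 6}):
k:     0  1  2  3  4  5  6  7  8  9 10 11 12
g(k):  0  1  0  1  0  1  2  3  2  3  2  0  1
So g(12) = 1.
By the Sprague-Grundy theorem, the Grundy value of a sum of independent games is the XOR of the component values.
Combined value = 0 ⊕ 0 ⊕ 1 = 1.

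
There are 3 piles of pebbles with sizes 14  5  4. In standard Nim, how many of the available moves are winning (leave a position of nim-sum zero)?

Bitwise XOR of the heap sizes:
  1110  (14)
  0101  (5)
  0100  (4)
  ----
  1111  (15)
The overall nim-sum is X = 15. A pile of size p has a winning move iff p XOR X < p (reduce it to p XOR X).
  14: 14 XOR 15 = 1 < 14 — winning move (to 1).
  5: 5 XOR 15 = 10 ≥ 5 — no move.
  4: 4 XOR 15 = 11 ≥ 4 — no move.
That gives 1 winning move.

1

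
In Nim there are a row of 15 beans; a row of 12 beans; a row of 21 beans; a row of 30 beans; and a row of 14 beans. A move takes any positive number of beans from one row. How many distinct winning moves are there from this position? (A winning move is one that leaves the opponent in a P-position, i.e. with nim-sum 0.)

5

Compute the nim-sum pairwise:
15 XOR 12 = 3
3 XOR 21 = 22
22 XOR 30 = 8
8 XOR 14 = 6
The overall nim-sum is X = 6. A row of size p has a winning move iff p XOR X < p (reduce it to p XOR X).
  15: 15 XOR 6 = 9 < 15 — winning move (to 9).
  12: 12 XOR 6 = 10 < 12 — winning move (to 10).
  21: 21 XOR 6 = 19 < 21 — winning move (to 19).
  30: 30 XOR 6 = 24 < 30 — winning move (to 24).
  14: 14 XOR 6 = 8 < 14 — winning move (to 8).
That gives 5 winning moves.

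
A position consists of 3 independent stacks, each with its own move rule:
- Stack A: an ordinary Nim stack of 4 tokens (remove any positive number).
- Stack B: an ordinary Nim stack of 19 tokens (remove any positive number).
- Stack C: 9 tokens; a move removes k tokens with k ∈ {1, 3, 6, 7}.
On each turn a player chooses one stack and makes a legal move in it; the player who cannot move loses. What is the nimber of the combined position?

20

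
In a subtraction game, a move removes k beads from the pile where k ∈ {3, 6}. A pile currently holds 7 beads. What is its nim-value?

2

Grundy values for subtraction set {3, 6}:
k:     0  1  2  3  4  5  6  7
g(k):  0  0  0  1  1  1  2  2
So g(7) = 2.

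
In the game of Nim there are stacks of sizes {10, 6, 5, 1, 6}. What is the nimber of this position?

Write each in binary and XOR column by column:
  1010  (10)
  0110  (6)
  0101  (5)
  0001  (1)
  0110  (6)
  ----
  1110  (14)

14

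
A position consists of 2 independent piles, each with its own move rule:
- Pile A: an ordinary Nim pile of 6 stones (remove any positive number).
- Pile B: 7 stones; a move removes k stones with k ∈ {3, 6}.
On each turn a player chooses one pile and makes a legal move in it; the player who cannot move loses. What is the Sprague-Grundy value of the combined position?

Pile A is a plain Nim pile of size 6, so its Grundy value is 6.
Build the Grundy sequence for pile B with g(k) = mex{g(k−s) : s ∈ {3, 6}, s ≤ k}:
g(0) = mex{} = 0
g(1) = mex{} = 0
g(2) = mex{} = 0
g(3) = mex{0} = 1
g(4) = mex{0} = 1
g(5) = mex{0} = 1
g(6) = mex{0,1} = 2
g(7) = mex{0,1} = 2
So g(7) = 2.
The value of a disjunctive sum is the nim-sum of the parts.
Combined value = 6 XOR 2 = 4.

4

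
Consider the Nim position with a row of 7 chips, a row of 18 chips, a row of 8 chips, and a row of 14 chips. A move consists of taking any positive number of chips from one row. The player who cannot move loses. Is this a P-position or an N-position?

N-position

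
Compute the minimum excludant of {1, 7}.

0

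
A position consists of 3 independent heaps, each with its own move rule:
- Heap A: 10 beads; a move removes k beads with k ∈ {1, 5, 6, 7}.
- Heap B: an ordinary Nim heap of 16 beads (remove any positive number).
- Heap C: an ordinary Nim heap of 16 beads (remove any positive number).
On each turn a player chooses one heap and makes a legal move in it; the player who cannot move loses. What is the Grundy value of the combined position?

2

For heap A, compute g(0), g(1), … with moves {1, 5, 6, 7}:
k:     0  1  2  3  4  5  6  7  8  9 10
g(k):  0  1  0  1  0  1  2  3  2  3  2
So g(10) = 2.
Heap B is a plain Nim heap of size 16, so its Grundy value is 16.
Heap C is a plain Nim heap of size 16, so its Grundy value is 16.
By the Sprague-Grundy theorem, the Grundy value of a sum of independent games is the XOR of the component values.
Combined value = 2 ⊕ 16 ⊕ 16 = 2.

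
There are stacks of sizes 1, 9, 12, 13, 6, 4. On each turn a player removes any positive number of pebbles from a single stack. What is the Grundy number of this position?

11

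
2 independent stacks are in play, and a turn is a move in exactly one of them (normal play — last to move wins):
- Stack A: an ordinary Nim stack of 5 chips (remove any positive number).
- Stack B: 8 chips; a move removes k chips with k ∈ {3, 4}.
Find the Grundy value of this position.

Stack A is a plain Nim stack of size 5, so its Grundy value is 5.
For stack B, compute g(0), g(1), … with moves {3, 4}:
k:     0  1  2  3  4  5  6  7  8
g(k):  0  0  0  1  1  1  2  0  0
So g(8) = 0.
The value of a disjunctive sum is the nim-sum of the parts.
Combined value = 5 ⊕ 0 = 5.

5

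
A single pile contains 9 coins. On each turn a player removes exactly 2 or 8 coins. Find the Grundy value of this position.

2

Grundy values for subtraction set {2, 8}:
k:     0  1  2  3  4  5  6  7  8  9
g(k):  0  0  1  1  0  0  1  1  2  2
So g(9) = 2.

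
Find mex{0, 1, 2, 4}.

3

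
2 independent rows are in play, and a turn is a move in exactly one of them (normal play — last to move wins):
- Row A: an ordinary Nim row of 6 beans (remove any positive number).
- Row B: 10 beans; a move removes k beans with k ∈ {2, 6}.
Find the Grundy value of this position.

7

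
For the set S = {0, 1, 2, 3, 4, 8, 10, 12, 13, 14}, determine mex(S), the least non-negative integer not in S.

5

The values 0, 1, 2, 3, 4 are all present; 5 is the first non-negative integer missing from the set.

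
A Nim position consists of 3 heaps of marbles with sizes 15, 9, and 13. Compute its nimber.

11

In binary:
  1111  (15)
  1001  (9)
  1101  (13)
  ----
  1011  (11)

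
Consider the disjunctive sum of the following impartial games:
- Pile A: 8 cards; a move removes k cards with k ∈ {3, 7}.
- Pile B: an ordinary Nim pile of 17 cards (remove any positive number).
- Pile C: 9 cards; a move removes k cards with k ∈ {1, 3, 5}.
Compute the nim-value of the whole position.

18

Grundy values for pile A (subtraction set {3, 7}):
g(0) = mex{} = 0
g(1) = mex{} = 0
g(2) = mex{} = 0
g(3) = mex{0} = 1
g(4) = mex{0} = 1
g(5) = mex{0} = 1
g(6) = mex{1} = 0
g(7) = mex{0,1} = 2
g(8) = mex{0,1} = 2
So g(8) = 2.
Pile B is a plain Nim pile of size 17, so its Grundy value is 17.
For pile C, compute g(0), g(1), … with moves {1, 3, 5}:
g(0) = mex{} = 0
g(1) = mex{0} = 1
g(2) = mex{1} = 0
g(3) = mex{0} = 1
g(4) = mex{1} = 0
g(5) = mex{0} = 1
g(6) = mex{1} = 0
g(7) = mex{0} = 1
g(8) = mex{1} = 0
g(9) = mex{0} = 1
So g(9) = 1.
By the Sprague-Grundy theorem, the Grundy value of a sum of independent games is the XOR of the component values.
Combined value = 2 XOR 17 XOR 1 = 18.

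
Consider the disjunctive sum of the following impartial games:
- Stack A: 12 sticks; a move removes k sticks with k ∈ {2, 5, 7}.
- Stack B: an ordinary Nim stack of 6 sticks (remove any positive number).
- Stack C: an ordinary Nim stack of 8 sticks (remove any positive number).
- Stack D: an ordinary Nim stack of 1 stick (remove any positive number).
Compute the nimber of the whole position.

Grundy values for stack A (subtraction set {2, 5, 7}):
k:     0  1  2  3  4  5  6  7  8  9 10 11 12
g(k):  0  0  1  1  0  2  1  3  2  2  0  3  1
So g(12) = 1.
Stack B is a plain Nim stack of size 6, so its Grundy value is 6.
Stack C is a plain Nim stack of size 8, so its Grundy value is 8.
Stack D is a plain Nim stack of size 1, so its Grundy value is 1.
The value of a disjunctive sum is the nim-sum of the parts.
Combined value = 1 ⊕ 6 ⊕ 8 ⊕ 1 = 14.

14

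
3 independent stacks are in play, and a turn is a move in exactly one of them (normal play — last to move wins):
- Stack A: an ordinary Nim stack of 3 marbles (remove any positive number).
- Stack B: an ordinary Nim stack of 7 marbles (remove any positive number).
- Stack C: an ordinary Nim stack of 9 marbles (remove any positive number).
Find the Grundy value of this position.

13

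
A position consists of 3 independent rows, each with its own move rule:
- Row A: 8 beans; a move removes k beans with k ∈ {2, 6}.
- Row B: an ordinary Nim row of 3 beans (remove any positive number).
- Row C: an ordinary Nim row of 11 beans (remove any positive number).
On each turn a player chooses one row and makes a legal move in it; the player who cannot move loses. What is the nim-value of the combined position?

Build the Grundy sequence for row A with g(k) = mex{g(k−s) : s ∈ {2, 6}, s ≤ k}:
g(0) = mex{} = 0
g(1) = mex{} = 0
g(2) = mex{0} = 1
g(3) = mex{0} = 1
g(4) = mex{1} = 0
g(5) = mex{1} = 0
g(6) = mex{0} = 1
g(7) = mex{0} = 1
g(8) = mex{1} = 0
So g(8) = 0.
Row B is a plain Nim row of size 3, so its Grundy value is 3.
Row C is a plain Nim row of size 11, so its Grundy value is 11.
The value of a disjunctive sum is the nim-sum of the parts.
Combined value = 0 ⊕ 3 ⊕ 11 = 8.

8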